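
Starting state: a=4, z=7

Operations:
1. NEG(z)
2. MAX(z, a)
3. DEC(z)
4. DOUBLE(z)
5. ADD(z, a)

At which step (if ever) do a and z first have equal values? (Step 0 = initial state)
Step 2

a and z first become equal after step 2.

Comparing values at each step:
Initial: a=4, z=7
After step 1: a=4, z=-7
After step 2: a=4, z=4 ← equal!
After step 3: a=4, z=3
After step 4: a=4, z=6
After step 5: a=4, z=10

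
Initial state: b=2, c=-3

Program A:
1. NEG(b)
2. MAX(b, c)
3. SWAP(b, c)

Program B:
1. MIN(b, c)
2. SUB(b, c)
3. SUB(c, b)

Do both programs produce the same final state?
No

Program A final state: b=-3, c=-2
Program B final state: b=0, c=-3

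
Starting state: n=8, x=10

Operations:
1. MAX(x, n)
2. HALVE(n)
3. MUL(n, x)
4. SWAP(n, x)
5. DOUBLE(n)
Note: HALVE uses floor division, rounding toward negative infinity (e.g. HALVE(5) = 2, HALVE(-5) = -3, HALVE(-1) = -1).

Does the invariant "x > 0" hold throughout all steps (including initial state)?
Yes

The invariant holds at every step.

State at each step:
Initial: n=8, x=10
After step 1: n=8, x=10
After step 2: n=4, x=10
After step 3: n=40, x=10
After step 4: n=10, x=40
After step 5: n=20, x=40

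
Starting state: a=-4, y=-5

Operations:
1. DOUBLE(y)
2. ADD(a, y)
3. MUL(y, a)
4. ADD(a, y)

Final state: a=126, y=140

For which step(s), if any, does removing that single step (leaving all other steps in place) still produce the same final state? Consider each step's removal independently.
None - removing any single step changes the final result

Testing removal of each single step:
Without step 1: final = a=36, y=45 (different)
Without step 2: final = a=36, y=40 (different)
Without step 3: final = a=-24, y=-10 (different)
Without step 4: final = a=-14, y=140 (different)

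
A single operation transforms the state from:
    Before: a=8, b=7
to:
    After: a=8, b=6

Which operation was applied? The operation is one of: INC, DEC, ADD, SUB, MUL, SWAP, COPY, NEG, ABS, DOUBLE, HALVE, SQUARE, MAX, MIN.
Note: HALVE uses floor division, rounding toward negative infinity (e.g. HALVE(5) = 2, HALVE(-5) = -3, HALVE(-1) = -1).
DEC(b)

Analyzing the change:
Before: a=8, b=7
After: a=8, b=6
Variable b changed from 7 to 6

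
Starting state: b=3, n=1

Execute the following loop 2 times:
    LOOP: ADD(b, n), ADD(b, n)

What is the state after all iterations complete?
b=7, n=1

Iteration trace:
Start: b=3, n=1
After iteration 1: b=5, n=1
After iteration 2: b=7, n=1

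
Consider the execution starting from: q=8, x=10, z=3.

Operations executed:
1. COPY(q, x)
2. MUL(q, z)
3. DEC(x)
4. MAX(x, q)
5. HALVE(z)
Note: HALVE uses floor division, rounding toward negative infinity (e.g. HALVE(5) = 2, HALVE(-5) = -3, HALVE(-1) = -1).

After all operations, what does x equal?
x = 30

Tracing execution:
Step 1: COPY(q, x) → x = 10
Step 2: MUL(q, z) → x = 10
Step 3: DEC(x) → x = 9
Step 4: MAX(x, q) → x = 30
Step 5: HALVE(z) → x = 30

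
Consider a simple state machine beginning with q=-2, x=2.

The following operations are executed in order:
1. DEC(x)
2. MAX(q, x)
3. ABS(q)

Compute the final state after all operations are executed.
{q: 1, x: 1}

Step-by-step execution:
Initial: q=-2, x=2
After step 1 (DEC(x)): q=-2, x=1
After step 2 (MAX(q, x)): q=1, x=1
After step 3 (ABS(q)): q=1, x=1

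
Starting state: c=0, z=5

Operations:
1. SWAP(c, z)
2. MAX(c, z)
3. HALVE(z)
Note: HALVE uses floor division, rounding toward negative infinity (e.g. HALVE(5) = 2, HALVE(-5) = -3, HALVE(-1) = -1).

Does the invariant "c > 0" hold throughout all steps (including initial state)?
No, violated at the initial state

The invariant is violated at the initial state (step 0).

State at each step:
Initial: c=0, z=5
After step 1: c=5, z=0
After step 2: c=5, z=0
After step 3: c=5, z=0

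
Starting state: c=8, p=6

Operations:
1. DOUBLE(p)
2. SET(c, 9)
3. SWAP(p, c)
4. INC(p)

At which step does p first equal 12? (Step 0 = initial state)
Step 1

Tracing p:
Initial: p = 6
After step 1: p = 12 ← first occurrence
After step 2: p = 12
After step 3: p = 9
After step 4: p = 10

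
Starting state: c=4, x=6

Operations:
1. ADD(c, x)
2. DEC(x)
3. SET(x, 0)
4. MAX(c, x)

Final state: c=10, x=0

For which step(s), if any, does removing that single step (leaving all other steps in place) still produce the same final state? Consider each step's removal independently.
Step(s) 2, 4

Testing removal of each single step:
Without step 1: final = c=4, x=0 (different)
Without step 2: final = c=10, x=0 (same)
Without step 3: final = c=10, x=5 (different)
Without step 4: final = c=10, x=0 (same)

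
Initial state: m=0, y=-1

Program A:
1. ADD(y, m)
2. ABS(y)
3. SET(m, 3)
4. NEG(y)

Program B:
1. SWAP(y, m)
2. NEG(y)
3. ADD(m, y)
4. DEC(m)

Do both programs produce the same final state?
No

Program A final state: m=3, y=-1
Program B final state: m=-2, y=0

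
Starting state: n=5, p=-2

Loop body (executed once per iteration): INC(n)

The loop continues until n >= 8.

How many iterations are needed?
3

Tracing iterations:
Initial: n=5, p=-2
After iteration 1: n=6, p=-2
After iteration 2: n=7, p=-2
After iteration 3: n=8, p=-2
n >= 8 now holds, so the loop exits after 3 iterations.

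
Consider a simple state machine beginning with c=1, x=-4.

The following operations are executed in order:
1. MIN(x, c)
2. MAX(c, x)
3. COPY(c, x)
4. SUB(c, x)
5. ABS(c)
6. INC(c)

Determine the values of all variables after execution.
{c: 1, x: -4}

Step-by-step execution:
Initial: c=1, x=-4
After step 1 (MIN(x, c)): c=1, x=-4
After step 2 (MAX(c, x)): c=1, x=-4
After step 3 (COPY(c, x)): c=-4, x=-4
After step 4 (SUB(c, x)): c=0, x=-4
After step 5 (ABS(c)): c=0, x=-4
After step 6 (INC(c)): c=1, x=-4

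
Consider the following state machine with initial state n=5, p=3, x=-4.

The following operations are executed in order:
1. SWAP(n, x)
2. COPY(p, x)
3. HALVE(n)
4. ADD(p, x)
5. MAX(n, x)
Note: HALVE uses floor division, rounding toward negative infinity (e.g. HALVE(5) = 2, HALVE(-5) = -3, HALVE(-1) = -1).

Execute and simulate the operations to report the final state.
{n: 5, p: 10, x: 5}

Step-by-step execution:
Initial: n=5, p=3, x=-4
After step 1 (SWAP(n, x)): n=-4, p=3, x=5
After step 2 (COPY(p, x)): n=-4, p=5, x=5
After step 3 (HALVE(n)): n=-2, p=5, x=5
After step 4 (ADD(p, x)): n=-2, p=10, x=5
After step 5 (MAX(n, x)): n=5, p=10, x=5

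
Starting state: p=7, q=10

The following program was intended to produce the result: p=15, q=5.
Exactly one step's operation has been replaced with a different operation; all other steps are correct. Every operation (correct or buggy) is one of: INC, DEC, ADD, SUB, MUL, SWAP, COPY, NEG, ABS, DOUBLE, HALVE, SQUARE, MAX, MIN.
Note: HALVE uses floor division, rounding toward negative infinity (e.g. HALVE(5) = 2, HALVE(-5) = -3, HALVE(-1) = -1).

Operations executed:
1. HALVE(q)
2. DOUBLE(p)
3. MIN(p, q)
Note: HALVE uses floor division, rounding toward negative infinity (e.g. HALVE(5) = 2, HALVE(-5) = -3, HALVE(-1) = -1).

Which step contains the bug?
Step 3

Trace with buggy code:
Initial: p=7, q=10
After step 1: p=7, q=5
After step 2: p=14, q=5
After step 3: p=5, q=5
Actual final p=5, q=5 ≠ expected p=15, q=5.
Step 3 is the only position where a single-operation replacement can produce the expected result.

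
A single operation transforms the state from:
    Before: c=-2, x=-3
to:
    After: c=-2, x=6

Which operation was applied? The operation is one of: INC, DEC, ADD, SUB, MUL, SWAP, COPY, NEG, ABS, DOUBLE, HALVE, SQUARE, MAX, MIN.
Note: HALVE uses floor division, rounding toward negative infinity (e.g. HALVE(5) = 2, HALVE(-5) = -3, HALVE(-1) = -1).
MUL(x, c)

Analyzing the change:
Before: c=-2, x=-3
After: c=-2, x=6
Variable x changed from -3 to 6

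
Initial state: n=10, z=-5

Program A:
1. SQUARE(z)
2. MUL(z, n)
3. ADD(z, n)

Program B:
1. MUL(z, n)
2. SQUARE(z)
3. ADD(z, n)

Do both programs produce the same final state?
No

Program A final state: n=10, z=260
Program B final state: n=10, z=2510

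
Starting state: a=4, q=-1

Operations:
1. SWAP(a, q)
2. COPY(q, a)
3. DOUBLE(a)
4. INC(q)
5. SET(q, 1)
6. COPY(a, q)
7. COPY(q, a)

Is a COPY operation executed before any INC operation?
Yes

First COPY: step 2
First INC: step 4
Since 2 < 4, COPY comes first.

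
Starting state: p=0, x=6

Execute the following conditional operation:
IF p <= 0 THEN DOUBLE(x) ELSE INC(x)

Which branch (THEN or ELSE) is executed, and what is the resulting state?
Branch: THEN, Final state: p=0, x=12

Evaluating condition: p <= 0
p = 0
Condition is True, so THEN branch executes
After DOUBLE(x): p=0, x=12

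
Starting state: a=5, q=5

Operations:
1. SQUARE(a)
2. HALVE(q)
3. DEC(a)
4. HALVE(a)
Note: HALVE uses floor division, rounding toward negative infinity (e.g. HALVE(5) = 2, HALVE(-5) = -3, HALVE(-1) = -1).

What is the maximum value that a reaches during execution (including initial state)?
25

Values of a at each step:
Initial: a = 5
After step 1: a = 25 ← maximum
After step 2: a = 25
After step 3: a = 24
After step 4: a = 12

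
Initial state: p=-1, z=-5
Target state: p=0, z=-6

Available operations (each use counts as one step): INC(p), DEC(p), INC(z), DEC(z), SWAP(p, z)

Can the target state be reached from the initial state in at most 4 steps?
Yes

Path (2 steps): INC(p) → DEC(z)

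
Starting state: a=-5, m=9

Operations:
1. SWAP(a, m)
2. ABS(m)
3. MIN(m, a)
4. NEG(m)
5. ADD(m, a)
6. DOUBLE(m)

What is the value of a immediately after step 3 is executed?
a = 9

Tracing a through execution:
Initial: a = -5
After step 1 (SWAP(a, m)): a = 9
After step 2 (ABS(m)): a = 9
After step 3 (MIN(m, a)): a = 9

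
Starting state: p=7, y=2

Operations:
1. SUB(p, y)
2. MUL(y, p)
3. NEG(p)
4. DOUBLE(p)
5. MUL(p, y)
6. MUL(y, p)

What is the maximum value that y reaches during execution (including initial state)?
10

Values of y at each step:
Initial: y = 2
After step 1: y = 2
After step 2: y = 10 ← maximum
After step 3: y = 10
After step 4: y = 10
After step 5: y = 10
After step 6: y = -1000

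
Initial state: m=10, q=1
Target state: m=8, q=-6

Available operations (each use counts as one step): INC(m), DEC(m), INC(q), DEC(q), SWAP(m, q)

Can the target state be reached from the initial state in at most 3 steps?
No

The target state cannot be reached within 3 steps.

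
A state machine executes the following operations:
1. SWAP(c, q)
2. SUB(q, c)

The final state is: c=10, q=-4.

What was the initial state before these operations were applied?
c=6, q=10

Working backwards:
Final state: c=10, q=-4
Before step 2 (SUB(q, c)): c=10, q=6
Before step 1 (SWAP(c, q)): c=6, q=10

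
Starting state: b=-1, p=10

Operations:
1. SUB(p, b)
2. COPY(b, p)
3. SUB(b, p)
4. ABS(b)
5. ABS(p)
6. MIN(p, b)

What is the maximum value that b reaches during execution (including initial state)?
11

Values of b at each step:
Initial: b = -1
After step 1: b = -1
After step 2: b = 11 ← maximum
After step 3: b = 0
After step 4: b = 0
After step 5: b = 0
After step 6: b = 0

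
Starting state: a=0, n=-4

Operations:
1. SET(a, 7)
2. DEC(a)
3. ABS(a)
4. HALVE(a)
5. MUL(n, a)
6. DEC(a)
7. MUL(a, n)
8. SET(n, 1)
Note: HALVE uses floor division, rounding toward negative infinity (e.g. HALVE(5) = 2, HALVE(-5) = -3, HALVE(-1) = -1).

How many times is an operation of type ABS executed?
1

Counting ABS operations:
Step 3: ABS(a) ← ABS
Total: 1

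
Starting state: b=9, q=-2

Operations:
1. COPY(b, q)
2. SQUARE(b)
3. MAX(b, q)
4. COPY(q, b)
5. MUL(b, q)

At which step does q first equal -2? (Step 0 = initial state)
Step 0

Tracing q:
Initial: q = -2 ← first occurrence
After step 1: q = -2
After step 2: q = -2
After step 3: q = -2
After step 4: q = 4
After step 5: q = 4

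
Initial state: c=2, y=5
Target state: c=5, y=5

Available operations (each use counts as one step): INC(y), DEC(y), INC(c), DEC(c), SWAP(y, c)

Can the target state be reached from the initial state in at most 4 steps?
Yes

Path (3 steps): INC(c) → INC(c) → INC(c)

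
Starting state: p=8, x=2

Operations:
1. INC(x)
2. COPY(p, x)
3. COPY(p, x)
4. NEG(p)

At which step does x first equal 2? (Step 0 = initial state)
Step 0

Tracing x:
Initial: x = 2 ← first occurrence
After step 1: x = 3
After step 2: x = 3
After step 3: x = 3
After step 4: x = 3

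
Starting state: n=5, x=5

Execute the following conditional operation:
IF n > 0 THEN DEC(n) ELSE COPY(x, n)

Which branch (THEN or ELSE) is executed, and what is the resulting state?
Branch: THEN, Final state: n=4, x=5

Evaluating condition: n > 0
n = 5
Condition is True, so THEN branch executes
After DEC(n): n=4, x=5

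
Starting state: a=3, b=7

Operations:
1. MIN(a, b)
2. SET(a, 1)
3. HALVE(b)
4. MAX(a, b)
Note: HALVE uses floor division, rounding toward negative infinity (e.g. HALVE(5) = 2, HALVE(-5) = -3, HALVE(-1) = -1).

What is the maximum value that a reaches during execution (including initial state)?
3

Values of a at each step:
Initial: a = 3 ← maximum
After step 1: a = 3
After step 2: a = 1
After step 3: a = 1
After step 4: a = 3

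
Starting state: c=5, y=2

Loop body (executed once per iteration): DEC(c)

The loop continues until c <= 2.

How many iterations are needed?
3

Tracing iterations:
Initial: c=5, y=2
After iteration 1: c=4, y=2
After iteration 2: c=3, y=2
After iteration 3: c=2, y=2
c <= 2 now holds, so the loop exits after 3 iterations.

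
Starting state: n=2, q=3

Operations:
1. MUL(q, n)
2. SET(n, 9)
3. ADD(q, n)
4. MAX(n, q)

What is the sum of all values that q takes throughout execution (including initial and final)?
45

Values of q at each step:
Initial: q = 3
After step 1: q = 6
After step 2: q = 6
After step 3: q = 15
After step 4: q = 15
Sum = 3 + 6 + 6 + 15 + 15 = 45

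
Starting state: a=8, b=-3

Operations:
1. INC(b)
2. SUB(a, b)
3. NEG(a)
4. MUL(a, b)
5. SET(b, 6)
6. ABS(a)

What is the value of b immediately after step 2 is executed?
b = -2

Tracing b through execution:
Initial: b = -3
After step 1 (INC(b)): b = -2
After step 2 (SUB(a, b)): b = -2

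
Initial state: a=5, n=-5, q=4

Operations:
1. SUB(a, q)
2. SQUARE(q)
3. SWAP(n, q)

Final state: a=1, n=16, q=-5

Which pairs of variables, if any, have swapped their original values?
None

Comparing initial and final values:
n: -5 → 16
q: 4 → -5
a: 5 → 1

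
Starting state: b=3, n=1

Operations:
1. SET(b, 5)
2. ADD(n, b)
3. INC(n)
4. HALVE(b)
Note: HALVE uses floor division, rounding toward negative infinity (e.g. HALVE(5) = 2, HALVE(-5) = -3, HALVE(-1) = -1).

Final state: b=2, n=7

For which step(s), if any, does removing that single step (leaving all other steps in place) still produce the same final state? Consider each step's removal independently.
None - removing any single step changes the final result

Testing removal of each single step:
Without step 1: final = b=1, n=5 (different)
Without step 2: final = b=2, n=2 (different)
Without step 3: final = b=2, n=6 (different)
Without step 4: final = b=5, n=7 (different)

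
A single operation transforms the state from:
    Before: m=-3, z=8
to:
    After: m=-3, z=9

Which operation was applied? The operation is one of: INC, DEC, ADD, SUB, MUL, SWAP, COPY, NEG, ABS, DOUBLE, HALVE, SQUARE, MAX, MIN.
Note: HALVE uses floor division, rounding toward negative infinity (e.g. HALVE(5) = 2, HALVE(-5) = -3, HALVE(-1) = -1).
INC(z)

Analyzing the change:
Before: m=-3, z=8
After: m=-3, z=9
Variable z changed from 8 to 9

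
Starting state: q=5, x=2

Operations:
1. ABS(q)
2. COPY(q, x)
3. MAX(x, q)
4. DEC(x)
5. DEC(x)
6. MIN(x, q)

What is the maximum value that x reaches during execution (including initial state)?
2

Values of x at each step:
Initial: x = 2 ← maximum
After step 1: x = 2
After step 2: x = 2
After step 3: x = 2
After step 4: x = 1
After step 5: x = 0
After step 6: x = 0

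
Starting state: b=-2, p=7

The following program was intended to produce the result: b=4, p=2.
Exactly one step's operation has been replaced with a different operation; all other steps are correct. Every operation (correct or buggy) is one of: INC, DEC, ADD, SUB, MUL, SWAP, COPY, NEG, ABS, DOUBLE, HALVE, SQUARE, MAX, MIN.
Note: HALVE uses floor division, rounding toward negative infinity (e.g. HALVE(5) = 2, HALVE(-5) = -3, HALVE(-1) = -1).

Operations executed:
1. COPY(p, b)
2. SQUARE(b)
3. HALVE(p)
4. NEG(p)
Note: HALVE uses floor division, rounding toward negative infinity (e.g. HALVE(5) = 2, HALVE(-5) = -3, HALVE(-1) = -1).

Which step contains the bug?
Step 3

Trace with buggy code:
Initial: b=-2, p=7
After step 1: b=-2, p=-2
After step 2: b=4, p=-2
After step 3: b=4, p=-1
After step 4: b=4, p=1
Actual final b=4, p=1 ≠ expected b=4, p=2.
Step 3 is the only position where a single-operation replacement can produce the expected result.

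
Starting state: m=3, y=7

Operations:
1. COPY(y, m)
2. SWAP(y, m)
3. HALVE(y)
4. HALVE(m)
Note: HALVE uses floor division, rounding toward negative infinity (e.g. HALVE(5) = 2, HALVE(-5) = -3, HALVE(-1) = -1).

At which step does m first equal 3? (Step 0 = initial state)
Step 0

Tracing m:
Initial: m = 3 ← first occurrence
After step 1: m = 3
After step 2: m = 3
After step 3: m = 3
After step 4: m = 1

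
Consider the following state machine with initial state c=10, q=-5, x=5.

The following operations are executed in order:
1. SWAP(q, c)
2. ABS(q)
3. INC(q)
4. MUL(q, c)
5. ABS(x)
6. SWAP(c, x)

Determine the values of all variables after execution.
{c: 5, q: -55, x: -5}

Step-by-step execution:
Initial: c=10, q=-5, x=5
After step 1 (SWAP(q, c)): c=-5, q=10, x=5
After step 2 (ABS(q)): c=-5, q=10, x=5
After step 3 (INC(q)): c=-5, q=11, x=5
After step 4 (MUL(q, c)): c=-5, q=-55, x=5
After step 5 (ABS(x)): c=-5, q=-55, x=5
After step 6 (SWAP(c, x)): c=5, q=-55, x=-5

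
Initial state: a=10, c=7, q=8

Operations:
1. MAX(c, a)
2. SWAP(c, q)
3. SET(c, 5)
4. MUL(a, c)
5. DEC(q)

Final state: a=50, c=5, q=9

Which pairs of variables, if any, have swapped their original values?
None

Comparing initial and final values:
c: 7 → 5
q: 8 → 9
a: 10 → 50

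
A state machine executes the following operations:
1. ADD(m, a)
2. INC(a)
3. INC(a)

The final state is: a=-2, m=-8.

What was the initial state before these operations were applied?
a=-4, m=-4

Working backwards:
Final state: a=-2, m=-8
Before step 3 (INC(a)): a=-3, m=-8
Before step 2 (INC(a)): a=-4, m=-8
Before step 1 (ADD(m, a)): a=-4, m=-4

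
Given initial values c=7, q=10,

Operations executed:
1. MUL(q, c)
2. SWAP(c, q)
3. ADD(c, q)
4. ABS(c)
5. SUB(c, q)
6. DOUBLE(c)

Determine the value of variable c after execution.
c = 140

Tracing execution:
Step 1: MUL(q, c) → c = 7
Step 2: SWAP(c, q) → c = 70
Step 3: ADD(c, q) → c = 77
Step 4: ABS(c) → c = 77
Step 5: SUB(c, q) → c = 70
Step 6: DOUBLE(c) → c = 140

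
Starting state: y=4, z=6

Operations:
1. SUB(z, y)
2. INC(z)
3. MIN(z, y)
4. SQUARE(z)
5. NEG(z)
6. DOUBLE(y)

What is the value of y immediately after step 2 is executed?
y = 4

Tracing y through execution:
Initial: y = 4
After step 1 (SUB(z, y)): y = 4
After step 2 (INC(z)): y = 4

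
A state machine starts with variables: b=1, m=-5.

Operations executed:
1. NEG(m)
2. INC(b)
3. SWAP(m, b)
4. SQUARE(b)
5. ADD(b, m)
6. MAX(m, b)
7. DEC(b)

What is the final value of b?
b = 26

Tracing execution:
Step 1: NEG(m) → b = 1
Step 2: INC(b) → b = 2
Step 3: SWAP(m, b) → b = 5
Step 4: SQUARE(b) → b = 25
Step 5: ADD(b, m) → b = 27
Step 6: MAX(m, b) → b = 27
Step 7: DEC(b) → b = 26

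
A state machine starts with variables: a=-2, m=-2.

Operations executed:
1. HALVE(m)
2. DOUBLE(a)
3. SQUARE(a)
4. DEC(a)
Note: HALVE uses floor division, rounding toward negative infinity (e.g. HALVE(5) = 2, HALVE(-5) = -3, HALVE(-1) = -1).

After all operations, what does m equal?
m = -1

Tracing execution:
Step 1: HALVE(m) → m = -1
Step 2: DOUBLE(a) → m = -1
Step 3: SQUARE(a) → m = -1
Step 4: DEC(a) → m = -1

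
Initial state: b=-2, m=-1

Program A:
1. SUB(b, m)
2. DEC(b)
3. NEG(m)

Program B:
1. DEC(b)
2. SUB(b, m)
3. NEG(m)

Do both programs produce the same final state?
Yes

Program A final state: b=-2, m=1
Program B final state: b=-2, m=1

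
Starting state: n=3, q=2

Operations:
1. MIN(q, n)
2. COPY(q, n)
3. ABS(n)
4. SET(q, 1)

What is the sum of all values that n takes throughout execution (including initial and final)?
15

Values of n at each step:
Initial: n = 3
After step 1: n = 3
After step 2: n = 3
After step 3: n = 3
After step 4: n = 3
Sum = 3 + 3 + 3 + 3 + 3 = 15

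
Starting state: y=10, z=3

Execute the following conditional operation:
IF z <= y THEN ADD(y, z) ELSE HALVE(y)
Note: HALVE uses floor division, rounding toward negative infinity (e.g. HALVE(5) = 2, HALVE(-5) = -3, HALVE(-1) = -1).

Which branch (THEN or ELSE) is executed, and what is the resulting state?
Branch: THEN, Final state: y=13, z=3

Evaluating condition: z <= y
z = 3, y = 10
Condition is True, so THEN branch executes
After ADD(y, z): y=13, z=3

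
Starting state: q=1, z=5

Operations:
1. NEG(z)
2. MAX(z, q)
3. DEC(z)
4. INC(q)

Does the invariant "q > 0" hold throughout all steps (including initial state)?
Yes

The invariant holds at every step.

State at each step:
Initial: q=1, z=5
After step 1: q=1, z=-5
After step 2: q=1, z=1
After step 3: q=1, z=0
After step 4: q=2, z=0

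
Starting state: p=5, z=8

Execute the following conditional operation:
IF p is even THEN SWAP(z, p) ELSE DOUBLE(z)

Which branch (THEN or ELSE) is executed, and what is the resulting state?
Branch: ELSE, Final state: p=5, z=16

Evaluating condition: p is even
Condition is False, so ELSE branch executes
After DOUBLE(z): p=5, z=16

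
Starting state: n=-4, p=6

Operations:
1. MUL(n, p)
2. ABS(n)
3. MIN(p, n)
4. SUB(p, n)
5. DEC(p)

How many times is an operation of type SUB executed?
1

Counting SUB operations:
Step 4: SUB(p, n) ← SUB
Total: 1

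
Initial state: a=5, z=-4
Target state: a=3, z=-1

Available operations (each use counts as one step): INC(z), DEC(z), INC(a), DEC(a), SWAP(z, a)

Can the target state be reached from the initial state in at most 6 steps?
Yes

Path (5 steps): INC(z) → INC(z) → INC(z) → DEC(a) → DEC(a)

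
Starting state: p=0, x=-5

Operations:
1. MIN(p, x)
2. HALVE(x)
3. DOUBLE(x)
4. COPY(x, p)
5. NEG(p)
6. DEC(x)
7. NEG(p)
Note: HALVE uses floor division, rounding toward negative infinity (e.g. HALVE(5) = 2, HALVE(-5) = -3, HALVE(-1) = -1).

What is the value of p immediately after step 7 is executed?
p = -5

Tracing p through execution:
Initial: p = 0
After step 1 (MIN(p, x)): p = -5
After step 2 (HALVE(x)): p = -5
After step 3 (DOUBLE(x)): p = -5
After step 4 (COPY(x, p)): p = -5
After step 5 (NEG(p)): p = 5
After step 6 (DEC(x)): p = 5
After step 7 (NEG(p)): p = -5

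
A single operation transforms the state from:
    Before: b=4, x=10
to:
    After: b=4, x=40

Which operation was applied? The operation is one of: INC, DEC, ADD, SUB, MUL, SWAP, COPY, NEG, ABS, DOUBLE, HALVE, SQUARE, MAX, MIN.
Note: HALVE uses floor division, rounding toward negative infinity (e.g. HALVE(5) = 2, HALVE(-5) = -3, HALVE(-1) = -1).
MUL(x, b)

Analyzing the change:
Before: b=4, x=10
After: b=4, x=40
Variable x changed from 10 to 40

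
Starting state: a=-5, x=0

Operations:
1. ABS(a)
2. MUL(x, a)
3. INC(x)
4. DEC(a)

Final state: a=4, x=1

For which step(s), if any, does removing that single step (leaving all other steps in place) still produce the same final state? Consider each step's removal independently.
Step(s) 2

Testing removal of each single step:
Without step 1: final = a=-6, x=1 (different)
Without step 2: final = a=4, x=1 (same)
Without step 3: final = a=4, x=0 (different)
Without step 4: final = a=5, x=1 (different)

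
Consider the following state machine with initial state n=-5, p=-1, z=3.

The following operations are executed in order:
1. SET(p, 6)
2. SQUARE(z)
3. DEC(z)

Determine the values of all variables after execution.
{n: -5, p: 6, z: 8}

Step-by-step execution:
Initial: n=-5, p=-1, z=3
After step 1 (SET(p, 6)): n=-5, p=6, z=3
After step 2 (SQUARE(z)): n=-5, p=6, z=9
After step 3 (DEC(z)): n=-5, p=6, z=8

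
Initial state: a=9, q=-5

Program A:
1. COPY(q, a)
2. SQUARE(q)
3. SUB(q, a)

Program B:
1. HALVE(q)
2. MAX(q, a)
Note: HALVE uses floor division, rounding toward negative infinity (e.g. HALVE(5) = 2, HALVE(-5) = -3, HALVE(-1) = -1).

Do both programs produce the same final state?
No

Program A final state: a=9, q=72
Program B final state: a=9, q=9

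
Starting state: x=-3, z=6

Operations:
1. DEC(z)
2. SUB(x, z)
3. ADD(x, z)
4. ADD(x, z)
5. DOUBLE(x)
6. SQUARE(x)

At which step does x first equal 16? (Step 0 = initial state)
Step 6

Tracing x:
Initial: x = -3
After step 1: x = -3
After step 2: x = -8
After step 3: x = -3
After step 4: x = 2
After step 5: x = 4
After step 6: x = 16 ← first occurrence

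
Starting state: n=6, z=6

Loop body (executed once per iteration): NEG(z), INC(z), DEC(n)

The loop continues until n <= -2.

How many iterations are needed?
8

Tracing iterations:
Initial: n=6, z=6
After iteration 1: n=5, z=-5
After iteration 2: n=4, z=6
After iteration 3: n=3, z=-5
After iteration 4: n=2, z=6
After iteration 5: n=1, z=-5
After iteration 6: n=0, z=6
After iteration 7: n=-1, z=-5
After iteration 8: n=-2, z=6
n <= -2 now holds, so the loop exits after 8 iterations.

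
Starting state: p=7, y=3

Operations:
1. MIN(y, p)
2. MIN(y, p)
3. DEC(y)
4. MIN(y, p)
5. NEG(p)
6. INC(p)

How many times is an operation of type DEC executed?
1

Counting DEC operations:
Step 3: DEC(y) ← DEC
Total: 1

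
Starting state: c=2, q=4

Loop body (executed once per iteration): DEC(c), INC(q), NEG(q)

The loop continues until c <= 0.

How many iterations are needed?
2

Tracing iterations:
Initial: c=2, q=4
After iteration 1: c=1, q=-5
After iteration 2: c=0, q=4
c <= 0 now holds, so the loop exits after 2 iterations.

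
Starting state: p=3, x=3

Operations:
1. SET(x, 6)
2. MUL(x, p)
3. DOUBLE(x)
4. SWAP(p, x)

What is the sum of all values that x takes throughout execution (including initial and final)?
66

Values of x at each step:
Initial: x = 3
After step 1: x = 6
After step 2: x = 18
After step 3: x = 36
After step 4: x = 3
Sum = 3 + 6 + 18 + 36 + 3 = 66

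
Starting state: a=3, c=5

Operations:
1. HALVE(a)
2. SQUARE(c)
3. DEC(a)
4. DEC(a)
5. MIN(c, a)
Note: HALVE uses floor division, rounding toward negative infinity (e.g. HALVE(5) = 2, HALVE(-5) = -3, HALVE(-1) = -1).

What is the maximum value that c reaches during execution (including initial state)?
25

Values of c at each step:
Initial: c = 5
After step 1: c = 5
After step 2: c = 25 ← maximum
After step 3: c = 25
After step 4: c = 25
After step 5: c = -1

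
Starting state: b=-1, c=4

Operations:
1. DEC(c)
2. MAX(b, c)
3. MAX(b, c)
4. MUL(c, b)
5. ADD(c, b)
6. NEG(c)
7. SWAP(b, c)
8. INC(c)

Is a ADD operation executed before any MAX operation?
No

First ADD: step 5
First MAX: step 2
Since 5 > 2, MAX comes first.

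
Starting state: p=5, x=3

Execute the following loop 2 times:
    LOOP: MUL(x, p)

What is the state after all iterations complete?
p=5, x=75

Iteration trace:
Start: p=5, x=3
After iteration 1: p=5, x=15
After iteration 2: p=5, x=75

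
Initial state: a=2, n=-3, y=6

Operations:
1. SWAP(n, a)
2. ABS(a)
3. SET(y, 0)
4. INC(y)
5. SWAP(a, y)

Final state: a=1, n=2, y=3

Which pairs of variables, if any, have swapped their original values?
None

Comparing initial and final values:
y: 6 → 3
a: 2 → 1
n: -3 → 2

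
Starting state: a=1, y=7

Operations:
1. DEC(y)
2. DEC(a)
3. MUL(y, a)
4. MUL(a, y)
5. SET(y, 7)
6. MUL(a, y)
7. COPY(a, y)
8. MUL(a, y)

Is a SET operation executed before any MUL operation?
No

First SET: step 5
First MUL: step 3
Since 5 > 3, MUL comes first.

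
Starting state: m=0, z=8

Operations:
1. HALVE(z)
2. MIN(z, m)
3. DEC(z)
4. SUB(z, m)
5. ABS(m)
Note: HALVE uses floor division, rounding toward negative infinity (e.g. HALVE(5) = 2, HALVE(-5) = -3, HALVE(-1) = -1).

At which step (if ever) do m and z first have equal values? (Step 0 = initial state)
Step 2

m and z first become equal after step 2.

Comparing values at each step:
Initial: m=0, z=8
After step 1: m=0, z=4
After step 2: m=0, z=0 ← equal!
After step 3: m=0, z=-1
After step 4: m=0, z=-1
After step 5: m=0, z=-1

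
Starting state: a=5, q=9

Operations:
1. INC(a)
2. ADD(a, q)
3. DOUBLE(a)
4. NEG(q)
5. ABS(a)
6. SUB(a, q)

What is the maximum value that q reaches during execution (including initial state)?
9

Values of q at each step:
Initial: q = 9 ← maximum
After step 1: q = 9
After step 2: q = 9
After step 3: q = 9
After step 4: q = -9
After step 5: q = -9
After step 6: q = -9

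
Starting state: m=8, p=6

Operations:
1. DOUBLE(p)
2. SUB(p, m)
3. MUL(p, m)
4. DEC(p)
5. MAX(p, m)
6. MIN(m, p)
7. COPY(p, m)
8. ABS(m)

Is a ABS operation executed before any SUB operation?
No

First ABS: step 8
First SUB: step 2
Since 8 > 2, SUB comes first.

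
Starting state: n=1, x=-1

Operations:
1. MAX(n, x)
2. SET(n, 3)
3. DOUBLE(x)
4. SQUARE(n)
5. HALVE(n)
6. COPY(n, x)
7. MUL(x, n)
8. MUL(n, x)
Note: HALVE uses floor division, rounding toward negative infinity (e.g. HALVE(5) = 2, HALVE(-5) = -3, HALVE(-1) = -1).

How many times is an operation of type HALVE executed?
1

Counting HALVE operations:
Step 5: HALVE(n) ← HALVE
Total: 1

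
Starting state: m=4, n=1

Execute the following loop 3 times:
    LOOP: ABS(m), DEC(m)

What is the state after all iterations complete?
m=1, n=1

Iteration trace:
Start: m=4, n=1
After iteration 1: m=3, n=1
After iteration 2: m=2, n=1
After iteration 3: m=1, n=1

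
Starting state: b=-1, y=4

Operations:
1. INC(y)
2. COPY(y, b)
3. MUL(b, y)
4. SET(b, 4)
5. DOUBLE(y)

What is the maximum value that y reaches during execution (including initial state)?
5

Values of y at each step:
Initial: y = 4
After step 1: y = 5 ← maximum
After step 2: y = -1
After step 3: y = -1
After step 4: y = -1
After step 5: y = -2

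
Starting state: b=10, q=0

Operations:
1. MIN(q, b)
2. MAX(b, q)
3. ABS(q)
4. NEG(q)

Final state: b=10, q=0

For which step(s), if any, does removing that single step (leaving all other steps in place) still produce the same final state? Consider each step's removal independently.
Step(s) 1, 2, 3, 4

Testing removal of each single step:
Without step 1: final = b=10, q=0 (same)
Without step 2: final = b=10, q=0 (same)
Without step 3: final = b=10, q=0 (same)
Without step 4: final = b=10, q=0 (same)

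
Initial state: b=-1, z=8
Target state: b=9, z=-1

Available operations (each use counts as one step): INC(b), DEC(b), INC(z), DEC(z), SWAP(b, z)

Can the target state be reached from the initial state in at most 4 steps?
Yes

Path (2 steps): INC(z) → SWAP(b, z)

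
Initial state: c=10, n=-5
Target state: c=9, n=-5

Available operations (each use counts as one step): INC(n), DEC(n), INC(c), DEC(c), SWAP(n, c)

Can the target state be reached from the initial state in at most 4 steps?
Yes

Path (1 step): DEC(c)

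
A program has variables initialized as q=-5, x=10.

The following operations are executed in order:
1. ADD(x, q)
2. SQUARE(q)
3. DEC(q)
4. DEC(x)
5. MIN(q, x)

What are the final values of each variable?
{q: 4, x: 4}

Step-by-step execution:
Initial: q=-5, x=10
After step 1 (ADD(x, q)): q=-5, x=5
After step 2 (SQUARE(q)): q=25, x=5
After step 3 (DEC(q)): q=24, x=5
After step 4 (DEC(x)): q=24, x=4
After step 5 (MIN(q, x)): q=4, x=4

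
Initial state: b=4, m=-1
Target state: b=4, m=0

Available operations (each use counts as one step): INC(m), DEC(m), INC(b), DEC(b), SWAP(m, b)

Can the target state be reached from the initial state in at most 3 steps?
Yes

Path (1 step): INC(m)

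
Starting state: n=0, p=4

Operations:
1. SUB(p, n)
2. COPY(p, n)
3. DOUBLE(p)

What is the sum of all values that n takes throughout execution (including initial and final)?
0

Values of n at each step:
Initial: n = 0
After step 1: n = 0
After step 2: n = 0
After step 3: n = 0
Sum = 0 + 0 + 0 + 0 = 0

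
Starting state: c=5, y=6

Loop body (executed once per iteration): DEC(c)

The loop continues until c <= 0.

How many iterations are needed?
5

Tracing iterations:
Initial: c=5, y=6
After iteration 1: c=4, y=6
After iteration 2: c=3, y=6
After iteration 3: c=2, y=6
After iteration 4: c=1, y=6
After iteration 5: c=0, y=6
c <= 0 now holds, so the loop exits after 5 iterations.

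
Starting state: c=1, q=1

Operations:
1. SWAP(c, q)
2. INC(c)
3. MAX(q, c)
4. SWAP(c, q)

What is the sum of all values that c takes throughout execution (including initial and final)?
8

Values of c at each step:
Initial: c = 1
After step 1: c = 1
After step 2: c = 2
After step 3: c = 2
After step 4: c = 2
Sum = 1 + 1 + 2 + 2 + 2 = 8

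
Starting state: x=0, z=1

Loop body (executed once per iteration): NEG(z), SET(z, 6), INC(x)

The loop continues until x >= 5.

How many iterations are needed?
5

Tracing iterations:
Initial: x=0, z=1
After iteration 1: x=1, z=6
After iteration 2: x=2, z=6
After iteration 3: x=3, z=6
After iteration 4: x=4, z=6
After iteration 5: x=5, z=6
x >= 5 now holds, so the loop exits after 5 iterations.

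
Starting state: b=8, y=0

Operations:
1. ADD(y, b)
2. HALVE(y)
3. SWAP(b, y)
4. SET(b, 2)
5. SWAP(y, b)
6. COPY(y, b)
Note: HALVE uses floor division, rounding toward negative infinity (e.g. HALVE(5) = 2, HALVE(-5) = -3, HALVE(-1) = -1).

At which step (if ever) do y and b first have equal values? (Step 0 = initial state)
Step 1

y and b first become equal after step 1.

Comparing values at each step:
Initial: y=0, b=8
After step 1: y=8, b=8 ← equal!
After step 2: y=4, b=8
After step 3: y=8, b=4
After step 4: y=8, b=2
After step 5: y=2, b=8
After step 6: y=8, b=8 ← equal!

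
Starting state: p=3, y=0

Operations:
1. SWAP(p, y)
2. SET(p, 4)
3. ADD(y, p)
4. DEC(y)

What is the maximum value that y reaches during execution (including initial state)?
7

Values of y at each step:
Initial: y = 0
After step 1: y = 3
After step 2: y = 3
After step 3: y = 7 ← maximum
After step 4: y = 6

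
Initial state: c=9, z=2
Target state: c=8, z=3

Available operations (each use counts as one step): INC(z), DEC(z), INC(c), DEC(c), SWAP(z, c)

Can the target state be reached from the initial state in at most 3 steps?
Yes

Path (2 steps): INC(z) → DEC(c)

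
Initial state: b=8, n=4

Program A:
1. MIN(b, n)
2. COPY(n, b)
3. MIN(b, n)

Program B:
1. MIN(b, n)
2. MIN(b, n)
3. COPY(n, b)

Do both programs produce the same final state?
Yes

Program A final state: b=4, n=4
Program B final state: b=4, n=4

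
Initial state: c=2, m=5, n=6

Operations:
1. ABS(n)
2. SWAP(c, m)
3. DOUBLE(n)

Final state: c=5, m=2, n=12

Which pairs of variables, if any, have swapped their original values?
(c, m)

Comparing initial and final values:
n: 6 → 12
c: 2 → 5
m: 5 → 2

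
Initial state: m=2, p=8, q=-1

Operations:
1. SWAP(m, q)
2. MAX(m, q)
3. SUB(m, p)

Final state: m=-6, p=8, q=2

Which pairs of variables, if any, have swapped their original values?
None

Comparing initial and final values:
p: 8 → 8
m: 2 → -6
q: -1 → 2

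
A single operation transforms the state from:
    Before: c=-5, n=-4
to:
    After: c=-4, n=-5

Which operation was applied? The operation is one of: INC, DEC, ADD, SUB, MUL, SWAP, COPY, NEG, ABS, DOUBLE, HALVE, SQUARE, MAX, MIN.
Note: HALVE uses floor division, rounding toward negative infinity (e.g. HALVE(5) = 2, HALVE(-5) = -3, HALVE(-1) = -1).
SWAP(n, c)

Analyzing the change:
Before: c=-5, n=-4
After: c=-4, n=-5
Variable n changed from -4 to -5
Variable c changed from -5 to -4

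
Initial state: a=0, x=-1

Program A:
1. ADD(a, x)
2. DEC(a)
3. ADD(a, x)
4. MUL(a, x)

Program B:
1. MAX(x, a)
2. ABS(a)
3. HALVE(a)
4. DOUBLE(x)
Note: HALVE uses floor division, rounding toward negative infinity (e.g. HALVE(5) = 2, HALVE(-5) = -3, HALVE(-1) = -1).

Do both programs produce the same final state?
No

Program A final state: a=3, x=-1
Program B final state: a=0, x=0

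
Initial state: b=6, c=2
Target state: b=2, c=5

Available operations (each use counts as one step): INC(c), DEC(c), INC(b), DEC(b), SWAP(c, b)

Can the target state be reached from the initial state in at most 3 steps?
Yes

Path (2 steps): DEC(b) → SWAP(c, b)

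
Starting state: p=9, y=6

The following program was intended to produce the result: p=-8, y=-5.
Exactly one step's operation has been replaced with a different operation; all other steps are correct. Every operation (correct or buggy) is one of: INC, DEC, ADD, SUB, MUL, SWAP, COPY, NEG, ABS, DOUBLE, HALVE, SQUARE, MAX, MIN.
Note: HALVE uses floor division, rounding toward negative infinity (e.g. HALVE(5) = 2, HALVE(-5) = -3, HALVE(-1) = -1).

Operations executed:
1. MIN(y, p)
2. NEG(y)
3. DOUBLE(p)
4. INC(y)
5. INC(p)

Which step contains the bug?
Step 3

Trace with buggy code:
Initial: p=9, y=6
After step 1: p=9, y=6
After step 2: p=9, y=-6
After step 3: p=18, y=-6
After step 4: p=18, y=-5
After step 5: p=19, y=-5
Actual final p=19, y=-5 ≠ expected p=-8, y=-5.
Step 3 is the only position where a single-operation replacement can produce the expected result.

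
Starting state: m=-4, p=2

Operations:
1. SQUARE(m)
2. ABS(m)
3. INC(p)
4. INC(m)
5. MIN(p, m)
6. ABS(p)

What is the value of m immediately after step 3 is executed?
m = 16

Tracing m through execution:
Initial: m = -4
After step 1 (SQUARE(m)): m = 16
After step 2 (ABS(m)): m = 16
After step 3 (INC(p)): m = 16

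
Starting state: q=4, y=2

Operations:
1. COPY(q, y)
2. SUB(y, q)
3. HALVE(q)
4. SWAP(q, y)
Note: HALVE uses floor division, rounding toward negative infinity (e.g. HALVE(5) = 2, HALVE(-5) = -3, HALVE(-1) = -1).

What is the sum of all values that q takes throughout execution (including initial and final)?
9

Values of q at each step:
Initial: q = 4
After step 1: q = 2
After step 2: q = 2
After step 3: q = 1
After step 4: q = 0
Sum = 4 + 2 + 2 + 1 + 0 = 9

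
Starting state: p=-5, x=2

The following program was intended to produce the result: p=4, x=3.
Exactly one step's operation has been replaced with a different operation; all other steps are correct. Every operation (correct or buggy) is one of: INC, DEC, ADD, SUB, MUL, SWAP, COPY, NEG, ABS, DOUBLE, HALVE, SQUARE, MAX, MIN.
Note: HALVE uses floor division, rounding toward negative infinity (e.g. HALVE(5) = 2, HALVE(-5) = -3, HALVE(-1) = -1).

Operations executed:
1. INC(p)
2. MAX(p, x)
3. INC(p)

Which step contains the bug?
Step 1

Trace with buggy code:
Initial: p=-5, x=2
After step 1: p=-4, x=2
After step 2: p=2, x=2
After step 3: p=3, x=2
Actual final p=3, x=2 ≠ expected p=4, x=3.
Step 1 is the only position where a single-operation replacement can produce the expected result.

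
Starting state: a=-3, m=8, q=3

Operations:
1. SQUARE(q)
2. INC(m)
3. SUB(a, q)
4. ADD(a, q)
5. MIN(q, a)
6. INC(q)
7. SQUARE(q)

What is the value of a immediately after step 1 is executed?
a = -3

Tracing a through execution:
Initial: a = -3
After step 1 (SQUARE(q)): a = -3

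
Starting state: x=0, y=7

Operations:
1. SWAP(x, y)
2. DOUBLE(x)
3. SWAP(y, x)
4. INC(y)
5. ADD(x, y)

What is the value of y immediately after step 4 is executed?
y = 15

Tracing y through execution:
Initial: y = 7
After step 1 (SWAP(x, y)): y = 0
After step 2 (DOUBLE(x)): y = 0
After step 3 (SWAP(y, x)): y = 14
After step 4 (INC(y)): y = 15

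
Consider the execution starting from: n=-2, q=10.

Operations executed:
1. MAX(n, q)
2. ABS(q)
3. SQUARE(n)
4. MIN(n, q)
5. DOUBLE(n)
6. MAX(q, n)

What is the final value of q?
q = 20

Tracing execution:
Step 1: MAX(n, q) → q = 10
Step 2: ABS(q) → q = 10
Step 3: SQUARE(n) → q = 10
Step 4: MIN(n, q) → q = 10
Step 5: DOUBLE(n) → q = 10
Step 6: MAX(q, n) → q = 20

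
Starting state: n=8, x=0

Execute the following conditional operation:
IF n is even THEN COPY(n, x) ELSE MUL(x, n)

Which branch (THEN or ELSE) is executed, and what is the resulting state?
Branch: THEN, Final state: n=0, x=0

Evaluating condition: n is even
Condition is True, so THEN branch executes
After COPY(n, x): n=0, x=0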